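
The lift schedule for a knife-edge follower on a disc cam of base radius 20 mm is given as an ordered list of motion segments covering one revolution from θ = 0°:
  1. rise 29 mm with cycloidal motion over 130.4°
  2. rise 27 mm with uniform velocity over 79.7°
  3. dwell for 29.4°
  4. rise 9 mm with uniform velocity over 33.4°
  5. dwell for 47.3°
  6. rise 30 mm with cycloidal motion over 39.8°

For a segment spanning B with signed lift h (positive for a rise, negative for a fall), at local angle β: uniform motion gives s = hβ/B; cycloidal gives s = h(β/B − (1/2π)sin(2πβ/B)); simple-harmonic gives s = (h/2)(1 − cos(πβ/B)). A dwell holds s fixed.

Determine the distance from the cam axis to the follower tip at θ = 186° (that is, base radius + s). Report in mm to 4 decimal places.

seg 1 [0°–130.4°] cycloidal, h=29: full span → s += 29 → s = 29.0000
seg 2 [130.4°–210.1°] uniform, h=27: θ=186° here. β=55.6, B=79.7. 27·55.6/79.7 = 18.8356 → s = 47.8356
radial distance = base radius + s = 20 + 47.8356 = 67.8356

67.8356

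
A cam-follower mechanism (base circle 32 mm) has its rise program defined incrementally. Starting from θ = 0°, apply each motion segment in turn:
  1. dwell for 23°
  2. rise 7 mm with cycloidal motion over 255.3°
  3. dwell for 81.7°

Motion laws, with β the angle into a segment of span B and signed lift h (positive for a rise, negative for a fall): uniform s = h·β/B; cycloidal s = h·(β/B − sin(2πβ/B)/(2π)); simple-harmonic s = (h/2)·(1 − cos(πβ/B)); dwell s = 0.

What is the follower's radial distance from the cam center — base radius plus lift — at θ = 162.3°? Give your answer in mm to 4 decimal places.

seg 1 [0°–23°] dwell: s stays 0.0000
seg 2 [23°–278.3°] cycloidal, h=7: θ=162.3° here. β=139.3, B=255.3. 7·(0.5456 − sin(2π·0.5456)/(2π)) = 4.1345 → s = 4.1345
radial distance = base radius + s = 32 + 4.1345 = 36.1345

36.1345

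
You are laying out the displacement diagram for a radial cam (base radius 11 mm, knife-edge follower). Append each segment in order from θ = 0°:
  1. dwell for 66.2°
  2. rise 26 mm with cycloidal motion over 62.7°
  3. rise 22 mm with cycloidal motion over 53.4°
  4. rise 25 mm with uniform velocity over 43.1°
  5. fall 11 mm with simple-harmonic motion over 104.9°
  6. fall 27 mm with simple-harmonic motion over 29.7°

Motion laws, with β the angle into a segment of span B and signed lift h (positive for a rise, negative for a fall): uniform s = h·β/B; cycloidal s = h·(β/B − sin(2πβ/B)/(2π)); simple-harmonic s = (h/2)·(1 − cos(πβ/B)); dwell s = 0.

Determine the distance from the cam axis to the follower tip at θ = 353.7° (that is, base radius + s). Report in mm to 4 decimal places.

seg 1 [0°–66.2°] dwell: s stays 0.0000
seg 2 [66.2°–128.9°] cycloidal, h=26: full span → s += 26 → s = 26.0000
seg 3 [128.9°–182.3°] cycloidal, h=22: full span → s += 22 → s = 48.0000
seg 4 [182.3°–225.4°] uniform, h=25: full span → s += 25 → s = 73.0000
seg 5 [225.4°–330.3°] simple-harmonic, h=-11: full span → s += -11 → s = 62.0000
seg 6 [330.3°–360°] simple-harmonic, h=-27: θ=353.7° here. β=23.4, B=29.7. -27/2·(1 − cos(π·0.7879)) = -24.1117 → s = 37.8883
radial distance = base radius + s = 11 + 37.8883 = 48.8883

48.8883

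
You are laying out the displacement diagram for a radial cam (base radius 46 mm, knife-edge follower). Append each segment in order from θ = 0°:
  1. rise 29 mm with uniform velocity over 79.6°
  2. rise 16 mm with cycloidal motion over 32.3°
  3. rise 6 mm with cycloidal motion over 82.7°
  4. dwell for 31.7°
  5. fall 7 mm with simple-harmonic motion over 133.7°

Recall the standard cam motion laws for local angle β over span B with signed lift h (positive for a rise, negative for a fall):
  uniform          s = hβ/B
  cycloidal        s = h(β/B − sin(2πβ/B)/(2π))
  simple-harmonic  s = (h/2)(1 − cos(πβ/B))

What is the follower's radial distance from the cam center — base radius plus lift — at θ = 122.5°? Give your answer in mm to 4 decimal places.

seg 1 [0°–79.6°] uniform, h=29: full span → s += 29 → s = 29.0000
seg 2 [79.6°–111.9°] cycloidal, h=16: full span → s += 16 → s = 45.0000
seg 3 [111.9°–194.6°] cycloidal, h=6: θ=122.5° here. β=10.6, B=82.7. 6·(0.1282 − sin(2π·0.1282)/(2π)) = 0.0805 → s = 45.0805
radial distance = base radius + s = 46 + 45.0805 = 91.0805

91.0805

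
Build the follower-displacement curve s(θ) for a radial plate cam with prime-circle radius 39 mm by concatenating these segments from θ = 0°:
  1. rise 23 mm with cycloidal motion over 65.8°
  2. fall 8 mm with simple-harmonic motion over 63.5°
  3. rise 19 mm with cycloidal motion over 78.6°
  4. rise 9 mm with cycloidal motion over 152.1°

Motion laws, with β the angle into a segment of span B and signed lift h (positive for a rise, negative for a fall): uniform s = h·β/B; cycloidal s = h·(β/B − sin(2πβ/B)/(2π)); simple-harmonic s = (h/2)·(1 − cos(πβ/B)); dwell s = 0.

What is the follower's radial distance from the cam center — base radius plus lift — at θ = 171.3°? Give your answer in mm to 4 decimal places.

seg 1 [0°–65.8°] cycloidal, h=23: full span → s += 23 → s = 23.0000
seg 2 [65.8°–129.3°] simple-harmonic, h=-8: full span → s += -8 → s = 15.0000
seg 3 [129.3°–207.9°] cycloidal, h=19: θ=171.3° here. β=42, B=78.6. 19·(0.5344 − sin(2π·0.5344)/(2π)) = 10.8003 → s = 25.8003
radial distance = base radius + s = 39 + 25.8003 = 64.8003

64.8003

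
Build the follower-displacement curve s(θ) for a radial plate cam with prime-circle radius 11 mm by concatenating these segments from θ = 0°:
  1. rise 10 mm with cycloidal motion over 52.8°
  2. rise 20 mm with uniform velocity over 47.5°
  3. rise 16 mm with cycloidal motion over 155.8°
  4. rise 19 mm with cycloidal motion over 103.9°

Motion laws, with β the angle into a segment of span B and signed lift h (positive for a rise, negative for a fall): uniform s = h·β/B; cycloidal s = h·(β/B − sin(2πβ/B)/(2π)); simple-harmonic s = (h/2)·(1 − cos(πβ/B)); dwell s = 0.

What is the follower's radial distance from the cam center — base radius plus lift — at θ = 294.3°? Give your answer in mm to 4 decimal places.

seg 1 [0°–52.8°] cycloidal, h=10: full span → s += 10 → s = 10.0000
seg 2 [52.8°–100.3°] uniform, h=20: full span → s += 20 → s = 30.0000
seg 3 [100.3°–256.1°] cycloidal, h=16: full span → s += 16 → s = 46.0000
seg 4 [256.1°–360°] cycloidal, h=19: θ=294.3° here. β=38.2, B=103.9. 19·(0.3677 − sin(2π·0.3677)/(2π)) = 4.7510 → s = 50.7510
radial distance = base radius + s = 11 + 50.7510 = 61.7510

61.7510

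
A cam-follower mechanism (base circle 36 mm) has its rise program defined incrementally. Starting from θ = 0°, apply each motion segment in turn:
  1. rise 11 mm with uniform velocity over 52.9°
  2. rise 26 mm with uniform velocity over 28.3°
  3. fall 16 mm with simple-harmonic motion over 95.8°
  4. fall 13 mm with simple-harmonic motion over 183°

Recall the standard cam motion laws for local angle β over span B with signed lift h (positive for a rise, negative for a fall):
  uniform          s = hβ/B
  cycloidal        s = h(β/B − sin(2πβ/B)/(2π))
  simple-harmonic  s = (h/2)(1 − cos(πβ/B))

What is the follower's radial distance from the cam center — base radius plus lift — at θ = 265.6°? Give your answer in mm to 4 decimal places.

seg 1 [0°–52.9°] uniform, h=11: full span → s += 11 → s = 11.0000
seg 2 [52.9°–81.2°] uniform, h=26: full span → s += 26 → s = 37.0000
seg 3 [81.2°–177°] simple-harmonic, h=-16: full span → s += -16 → s = 21.0000
seg 4 [177°–360°] simple-harmonic, h=-13: θ=265.6° here. β=88.6, B=183. -13/2·(1 − cos(π·0.4842)) = -6.1765 → s = 14.8235
radial distance = base radius + s = 36 + 14.8235 = 50.8235

50.8235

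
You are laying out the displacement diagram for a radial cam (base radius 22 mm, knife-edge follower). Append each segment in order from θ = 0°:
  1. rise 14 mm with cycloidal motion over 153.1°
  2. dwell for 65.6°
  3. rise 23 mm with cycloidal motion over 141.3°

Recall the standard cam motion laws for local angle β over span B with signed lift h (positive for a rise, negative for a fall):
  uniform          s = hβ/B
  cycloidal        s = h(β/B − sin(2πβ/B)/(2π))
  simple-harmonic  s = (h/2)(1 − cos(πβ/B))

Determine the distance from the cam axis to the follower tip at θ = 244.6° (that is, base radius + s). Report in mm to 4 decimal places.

seg 1 [0°–153.1°] cycloidal, h=14: full span → s += 14 → s = 14.0000
seg 2 [153.1°–218.7°] dwell: s stays 14.0000
seg 3 [218.7°–360°] cycloidal, h=23: θ=244.6° here. β=25.9, B=141.3. 23·(0.1833 − sin(2π·0.1833)/(2π)) = 0.8721 → s = 14.8721
radial distance = base radius + s = 22 + 14.8721 = 36.8721

36.8721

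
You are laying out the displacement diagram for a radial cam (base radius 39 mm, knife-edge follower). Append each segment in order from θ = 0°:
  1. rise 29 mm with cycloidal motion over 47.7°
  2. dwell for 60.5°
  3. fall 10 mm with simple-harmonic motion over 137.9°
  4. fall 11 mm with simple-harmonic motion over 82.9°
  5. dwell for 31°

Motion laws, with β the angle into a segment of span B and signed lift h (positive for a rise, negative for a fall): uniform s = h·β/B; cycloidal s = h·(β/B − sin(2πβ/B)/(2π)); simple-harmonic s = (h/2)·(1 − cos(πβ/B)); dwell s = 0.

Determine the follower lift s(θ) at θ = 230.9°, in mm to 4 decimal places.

seg 1 [0°–47.7°] cycloidal, h=29: full span → s += 29 → s = 29.0000
seg 2 [47.7°–108.2°] dwell: s stays 29.0000
seg 3 [108.2°–246.1°] simple-harmonic, h=-10: θ=230.9° here. β=122.7, B=137.9. -10/2·(1 − cos(π·0.8898)) = -9.7032 → s = 19.2968

19.2968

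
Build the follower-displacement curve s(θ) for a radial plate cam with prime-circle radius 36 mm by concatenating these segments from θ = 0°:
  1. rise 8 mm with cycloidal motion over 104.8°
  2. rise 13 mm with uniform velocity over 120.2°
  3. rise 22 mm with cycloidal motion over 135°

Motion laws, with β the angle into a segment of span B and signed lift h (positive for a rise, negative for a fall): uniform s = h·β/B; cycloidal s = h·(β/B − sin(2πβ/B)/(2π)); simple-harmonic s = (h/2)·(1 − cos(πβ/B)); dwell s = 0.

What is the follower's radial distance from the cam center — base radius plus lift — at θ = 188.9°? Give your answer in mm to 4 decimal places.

seg 1 [0°–104.8°] cycloidal, h=8: full span → s += 8 → s = 8.0000
seg 2 [104.8°–225°] uniform, h=13: θ=188.9° here. β=84.1, B=120.2. 13·84.1/120.2 = 9.0957 → s = 17.0957
radial distance = base radius + s = 36 + 17.0957 = 53.0957

53.0957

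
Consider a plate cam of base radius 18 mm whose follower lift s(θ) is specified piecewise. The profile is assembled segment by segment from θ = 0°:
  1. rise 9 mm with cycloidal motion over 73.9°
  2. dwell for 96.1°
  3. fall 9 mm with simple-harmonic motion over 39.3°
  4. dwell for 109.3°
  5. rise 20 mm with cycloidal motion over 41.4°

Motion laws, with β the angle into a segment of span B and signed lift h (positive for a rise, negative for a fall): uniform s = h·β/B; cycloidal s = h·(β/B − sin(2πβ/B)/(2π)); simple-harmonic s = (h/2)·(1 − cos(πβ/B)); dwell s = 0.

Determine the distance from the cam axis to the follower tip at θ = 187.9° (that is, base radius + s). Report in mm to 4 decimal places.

seg 1 [0°–73.9°] cycloidal, h=9: full span → s += 9 → s = 9.0000
seg 2 [73.9°–170°] dwell: s stays 9.0000
seg 3 [170°–209.3°] simple-harmonic, h=-9: θ=187.9° here. β=17.9, B=39.3. -9/2·(1 − cos(π·0.4555)) = -3.8725 → s = 5.1275
radial distance = base radius + s = 18 + 5.1275 = 23.1275

23.1275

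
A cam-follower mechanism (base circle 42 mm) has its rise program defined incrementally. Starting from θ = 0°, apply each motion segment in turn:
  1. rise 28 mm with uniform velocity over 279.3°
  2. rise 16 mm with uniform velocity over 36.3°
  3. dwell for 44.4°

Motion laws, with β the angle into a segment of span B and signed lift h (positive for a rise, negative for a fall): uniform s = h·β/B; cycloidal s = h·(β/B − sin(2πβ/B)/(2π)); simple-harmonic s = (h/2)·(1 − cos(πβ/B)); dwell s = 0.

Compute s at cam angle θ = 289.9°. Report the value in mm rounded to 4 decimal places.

seg 1 [0°–279.3°] uniform, h=28: full span → s += 28 → s = 28.0000
seg 2 [279.3°–315.6°] uniform, h=16: θ=289.9° here. β=10.6, B=36.3. 16·10.6/36.3 = 4.6722 → s = 32.6722

32.6722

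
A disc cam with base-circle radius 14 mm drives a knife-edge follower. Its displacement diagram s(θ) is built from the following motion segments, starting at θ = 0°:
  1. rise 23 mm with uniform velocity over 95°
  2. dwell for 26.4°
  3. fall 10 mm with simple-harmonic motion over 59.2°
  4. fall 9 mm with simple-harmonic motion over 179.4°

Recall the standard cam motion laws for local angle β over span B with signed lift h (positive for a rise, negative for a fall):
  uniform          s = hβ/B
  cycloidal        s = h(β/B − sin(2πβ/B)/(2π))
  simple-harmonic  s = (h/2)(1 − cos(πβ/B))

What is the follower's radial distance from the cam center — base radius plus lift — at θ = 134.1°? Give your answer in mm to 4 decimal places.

seg 1 [0°–95°] uniform, h=23: full span → s += 23 → s = 23.0000
seg 2 [95°–121.4°] dwell: s stays 23.0000
seg 3 [121.4°–180.6°] simple-harmonic, h=-10: θ=134.1° here. β=12.7, B=59.2. -10/2·(1 − cos(π·0.2145)) = -1.0932 → s = 21.9068
radial distance = base radius + s = 14 + 21.9068 = 35.9068

35.9068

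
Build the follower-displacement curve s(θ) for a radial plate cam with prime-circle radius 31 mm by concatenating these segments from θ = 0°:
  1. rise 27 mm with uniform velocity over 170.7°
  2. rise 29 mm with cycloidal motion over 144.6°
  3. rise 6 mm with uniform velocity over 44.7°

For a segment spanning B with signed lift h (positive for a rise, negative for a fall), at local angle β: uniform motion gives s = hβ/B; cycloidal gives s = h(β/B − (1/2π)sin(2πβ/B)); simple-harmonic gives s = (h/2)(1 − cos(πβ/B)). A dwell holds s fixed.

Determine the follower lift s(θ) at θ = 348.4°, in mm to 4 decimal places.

seg 1 [0°–170.7°] uniform, h=27: full span → s += 27 → s = 27.0000
seg 2 [170.7°–315.3°] cycloidal, h=29: full span → s += 29 → s = 56.0000
seg 3 [315.3°–360°] uniform, h=6: θ=348.4° here. β=33.1, B=44.7. 6·33.1/44.7 = 4.4430 → s = 60.4430

60.4430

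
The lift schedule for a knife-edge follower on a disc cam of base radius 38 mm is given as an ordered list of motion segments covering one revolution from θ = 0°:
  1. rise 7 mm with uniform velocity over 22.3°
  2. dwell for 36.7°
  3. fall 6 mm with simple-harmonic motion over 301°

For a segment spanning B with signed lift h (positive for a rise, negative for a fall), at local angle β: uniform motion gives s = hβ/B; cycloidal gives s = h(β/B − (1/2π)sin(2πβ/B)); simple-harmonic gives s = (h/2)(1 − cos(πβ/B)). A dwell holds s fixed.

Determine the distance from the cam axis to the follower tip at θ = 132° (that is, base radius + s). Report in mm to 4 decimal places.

seg 1 [0°–22.3°] uniform, h=7: full span → s += 7 → s = 7.0000
seg 2 [22.3°–59°] dwell: s stays 7.0000
seg 3 [59°–360°] simple-harmonic, h=-6: θ=132° here. β=73, B=301. -6/2·(1 − cos(π·0.2425)) = -0.8295 → s = 6.1705
radial distance = base radius + s = 38 + 6.1705 = 44.1705

44.1705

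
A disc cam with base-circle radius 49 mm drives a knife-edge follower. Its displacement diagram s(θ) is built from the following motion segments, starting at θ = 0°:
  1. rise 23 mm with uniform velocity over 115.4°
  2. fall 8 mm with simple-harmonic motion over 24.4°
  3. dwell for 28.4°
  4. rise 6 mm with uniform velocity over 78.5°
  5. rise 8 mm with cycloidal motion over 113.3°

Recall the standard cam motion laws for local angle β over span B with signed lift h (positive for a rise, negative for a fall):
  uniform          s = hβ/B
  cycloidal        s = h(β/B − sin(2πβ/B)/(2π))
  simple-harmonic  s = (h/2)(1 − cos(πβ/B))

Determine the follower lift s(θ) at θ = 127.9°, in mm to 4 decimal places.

seg 1 [0°–115.4°] uniform, h=23: full span → s += 23 → s = 23.0000
seg 2 [115.4°–139.8°] simple-harmonic, h=-8: θ=127.9° here. β=12.5, B=24.4. -8/2·(1 − cos(π·0.5123)) = -4.1545 → s = 18.8455

18.8455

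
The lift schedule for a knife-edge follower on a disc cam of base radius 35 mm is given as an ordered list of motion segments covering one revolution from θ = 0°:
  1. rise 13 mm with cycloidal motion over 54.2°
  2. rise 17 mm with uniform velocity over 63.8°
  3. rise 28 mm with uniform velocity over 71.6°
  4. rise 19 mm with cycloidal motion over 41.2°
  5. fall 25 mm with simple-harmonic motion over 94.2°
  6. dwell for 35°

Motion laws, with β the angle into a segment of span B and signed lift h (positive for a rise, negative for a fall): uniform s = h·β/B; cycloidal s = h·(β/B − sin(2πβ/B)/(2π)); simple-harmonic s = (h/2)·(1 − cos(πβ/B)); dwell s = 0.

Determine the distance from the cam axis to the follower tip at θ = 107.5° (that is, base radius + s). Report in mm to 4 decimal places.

seg 1 [0°–54.2°] cycloidal, h=13: full span → s += 13 → s = 13.0000
seg 2 [54.2°–118°] uniform, h=17: θ=107.5° here. β=53.3, B=63.8. 17·53.3/63.8 = 14.2022 → s = 27.2022
radial distance = base radius + s = 35 + 27.2022 = 62.2022

62.2022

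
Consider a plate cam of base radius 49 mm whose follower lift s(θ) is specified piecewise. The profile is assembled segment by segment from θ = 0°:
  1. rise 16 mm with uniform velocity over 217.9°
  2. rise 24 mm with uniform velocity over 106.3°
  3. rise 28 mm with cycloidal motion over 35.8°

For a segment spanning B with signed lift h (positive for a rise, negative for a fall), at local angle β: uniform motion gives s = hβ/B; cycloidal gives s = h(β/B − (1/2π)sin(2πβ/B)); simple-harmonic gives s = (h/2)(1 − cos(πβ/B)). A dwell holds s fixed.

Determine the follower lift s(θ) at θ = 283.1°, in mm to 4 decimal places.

seg 1 [0°–217.9°] uniform, h=16: full span → s += 16 → s = 16.0000
seg 2 [217.9°–324.2°] uniform, h=24: θ=283.1° here. β=65.2, B=106.3. 24·65.2/106.3 = 14.7206 → s = 30.7206

30.7206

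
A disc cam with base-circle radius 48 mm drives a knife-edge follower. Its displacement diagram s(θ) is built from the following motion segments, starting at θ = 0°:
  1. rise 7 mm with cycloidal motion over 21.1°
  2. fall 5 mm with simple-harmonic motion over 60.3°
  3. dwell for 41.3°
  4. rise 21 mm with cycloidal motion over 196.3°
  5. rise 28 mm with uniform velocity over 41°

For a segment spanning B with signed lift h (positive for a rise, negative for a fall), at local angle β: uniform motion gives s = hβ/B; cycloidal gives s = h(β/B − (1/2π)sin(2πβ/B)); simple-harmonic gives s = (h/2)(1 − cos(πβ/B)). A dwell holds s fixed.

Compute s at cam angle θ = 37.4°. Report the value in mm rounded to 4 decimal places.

seg 1 [0°–21.1°] cycloidal, h=7: full span → s += 7 → s = 7.0000
seg 2 [21.1°–81.4°] simple-harmonic, h=-5: θ=37.4° here. β=16.3, B=60.3. -5/2·(1 − cos(π·0.2703)) = -0.8486 → s = 6.1514

6.1514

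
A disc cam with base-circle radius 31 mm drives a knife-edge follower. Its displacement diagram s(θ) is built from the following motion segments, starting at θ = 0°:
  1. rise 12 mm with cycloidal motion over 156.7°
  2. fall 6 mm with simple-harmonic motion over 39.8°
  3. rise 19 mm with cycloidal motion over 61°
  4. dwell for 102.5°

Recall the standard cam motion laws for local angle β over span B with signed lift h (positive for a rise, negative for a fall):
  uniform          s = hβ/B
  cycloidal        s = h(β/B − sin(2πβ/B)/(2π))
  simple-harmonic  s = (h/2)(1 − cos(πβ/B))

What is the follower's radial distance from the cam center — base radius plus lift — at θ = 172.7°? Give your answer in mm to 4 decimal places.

seg 1 [0°–156.7°] cycloidal, h=12: full span → s += 12 → s = 12.0000
seg 2 [156.7°–196.5°] simple-harmonic, h=-6: θ=172.7° here. β=16, B=39.8. -6/2·(1 − cos(π·0.4020)) = -2.0910 → s = 9.9090
radial distance = base radius + s = 31 + 9.9090 = 40.9090

40.9090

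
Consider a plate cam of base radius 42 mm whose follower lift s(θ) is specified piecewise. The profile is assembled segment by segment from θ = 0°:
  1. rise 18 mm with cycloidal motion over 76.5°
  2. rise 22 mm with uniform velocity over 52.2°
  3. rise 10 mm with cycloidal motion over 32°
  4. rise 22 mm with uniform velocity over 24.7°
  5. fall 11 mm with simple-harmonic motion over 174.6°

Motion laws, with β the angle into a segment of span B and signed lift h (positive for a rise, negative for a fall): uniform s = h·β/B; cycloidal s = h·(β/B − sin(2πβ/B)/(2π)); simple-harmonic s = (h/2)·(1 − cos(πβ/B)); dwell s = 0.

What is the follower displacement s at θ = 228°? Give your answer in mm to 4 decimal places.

seg 1 [0°–76.5°] cycloidal, h=18: full span → s += 18 → s = 18.0000
seg 2 [76.5°–128.7°] uniform, h=22: full span → s += 22 → s = 40.0000
seg 3 [128.7°–160.7°] cycloidal, h=10: full span → s += 10 → s = 50.0000
seg 4 [160.7°–185.4°] uniform, h=22: full span → s += 22 → s = 72.0000
seg 5 [185.4°–360°] simple-harmonic, h=-11: θ=228° here. β=42.6, B=174.6. -11/2·(1 − cos(π·0.2440)) = -1.5381 → s = 70.4619

70.4619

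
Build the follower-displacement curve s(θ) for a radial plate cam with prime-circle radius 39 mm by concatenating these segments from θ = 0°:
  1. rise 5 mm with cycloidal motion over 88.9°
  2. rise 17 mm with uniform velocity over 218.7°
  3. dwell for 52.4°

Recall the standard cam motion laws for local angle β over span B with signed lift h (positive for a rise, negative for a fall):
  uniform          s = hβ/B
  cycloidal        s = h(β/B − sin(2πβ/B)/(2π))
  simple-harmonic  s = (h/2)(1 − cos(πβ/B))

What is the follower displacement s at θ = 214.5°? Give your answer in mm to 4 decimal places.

seg 1 [0°–88.9°] cycloidal, h=5: full span → s += 5 → s = 5.0000
seg 2 [88.9°–307.6°] uniform, h=17: θ=214.5° here. β=125.6, B=218.7. 17·125.6/218.7 = 9.7631 → s = 14.7631

14.7631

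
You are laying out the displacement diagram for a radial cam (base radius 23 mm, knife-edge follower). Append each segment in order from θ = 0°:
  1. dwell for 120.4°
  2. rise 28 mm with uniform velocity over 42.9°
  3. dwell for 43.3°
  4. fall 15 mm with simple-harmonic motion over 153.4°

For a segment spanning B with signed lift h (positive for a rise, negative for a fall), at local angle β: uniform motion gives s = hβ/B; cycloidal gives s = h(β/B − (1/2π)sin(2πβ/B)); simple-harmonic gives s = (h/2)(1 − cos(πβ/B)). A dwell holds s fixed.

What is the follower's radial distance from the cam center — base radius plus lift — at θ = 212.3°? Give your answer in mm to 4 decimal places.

seg 1 [0°–120.4°] dwell: s stays 0.0000
seg 2 [120.4°–163.3°] uniform, h=28: full span → s += 28 → s = 28.0000
seg 3 [163.3°–206.6°] dwell: s stays 28.0000
seg 4 [206.6°–360°] simple-harmonic, h=-15: θ=212.3° here. β=5.7, B=153.4. -15/2·(1 − cos(π·0.0372)) = -0.0510 → s = 27.9490
radial distance = base radius + s = 23 + 27.9490 = 50.9490

50.9490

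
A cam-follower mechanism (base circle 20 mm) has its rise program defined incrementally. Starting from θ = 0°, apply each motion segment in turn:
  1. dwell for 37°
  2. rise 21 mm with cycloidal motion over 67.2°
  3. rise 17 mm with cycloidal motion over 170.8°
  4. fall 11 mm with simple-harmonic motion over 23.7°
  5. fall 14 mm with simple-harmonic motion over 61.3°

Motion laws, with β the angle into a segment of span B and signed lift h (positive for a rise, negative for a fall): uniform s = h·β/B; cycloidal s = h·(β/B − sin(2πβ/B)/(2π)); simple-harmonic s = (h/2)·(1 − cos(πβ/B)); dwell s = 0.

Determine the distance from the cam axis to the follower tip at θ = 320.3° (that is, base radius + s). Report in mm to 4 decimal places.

seg 1 [0°–37°] dwell: s stays 0.0000
seg 2 [37°–104.2°] cycloidal, h=21: full span → s += 21 → s = 21.0000
seg 3 [104.2°–275°] cycloidal, h=17: full span → s += 17 → s = 38.0000
seg 4 [275°–298.7°] simple-harmonic, h=-11: full span → s += -11 → s = 27.0000
seg 5 [298.7°–360°] simple-harmonic, h=-14: θ=320.3° here. β=21.6, B=61.3. -14/2·(1 − cos(π·0.3524)) = -3.8685 → s = 23.1315
radial distance = base radius + s = 20 + 23.1315 = 43.1315

43.1315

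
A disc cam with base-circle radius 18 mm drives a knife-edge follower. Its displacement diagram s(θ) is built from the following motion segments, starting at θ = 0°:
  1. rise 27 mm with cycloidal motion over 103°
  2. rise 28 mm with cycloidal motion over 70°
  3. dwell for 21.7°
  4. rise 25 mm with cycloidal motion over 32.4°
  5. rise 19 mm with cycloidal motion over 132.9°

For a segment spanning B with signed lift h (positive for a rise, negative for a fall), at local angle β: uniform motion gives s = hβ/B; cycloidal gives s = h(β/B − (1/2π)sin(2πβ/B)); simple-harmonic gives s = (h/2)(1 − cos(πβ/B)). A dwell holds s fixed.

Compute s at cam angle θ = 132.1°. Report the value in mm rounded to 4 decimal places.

seg 1 [0°–103°] cycloidal, h=27: full span → s += 27 → s = 27.0000
seg 2 [103°–173°] cycloidal, h=28: θ=132.1° here. β=29.1, B=70. 28·(0.4157 − sin(2π·0.4157)/(2π)) = 9.3888 → s = 36.3888

36.3888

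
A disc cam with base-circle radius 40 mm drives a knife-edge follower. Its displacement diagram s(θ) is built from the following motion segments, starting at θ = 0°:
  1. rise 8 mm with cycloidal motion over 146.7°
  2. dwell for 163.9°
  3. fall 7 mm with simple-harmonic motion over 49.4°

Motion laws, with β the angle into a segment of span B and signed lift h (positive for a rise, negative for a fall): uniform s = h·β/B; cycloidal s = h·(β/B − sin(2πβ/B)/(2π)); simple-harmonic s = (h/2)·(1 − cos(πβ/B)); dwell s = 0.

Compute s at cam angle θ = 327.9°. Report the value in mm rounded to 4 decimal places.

seg 1 [0°–146.7°] cycloidal, h=8: full span → s += 8 → s = 8.0000
seg 2 [146.7°–310.6°] dwell: s stays 8.0000
seg 3 [310.6°–360°] simple-harmonic, h=-7: θ=327.9° here. β=17.3, B=49.4. -7/2·(1 − cos(π·0.3502)) = -1.9130 → s = 6.0870

6.0870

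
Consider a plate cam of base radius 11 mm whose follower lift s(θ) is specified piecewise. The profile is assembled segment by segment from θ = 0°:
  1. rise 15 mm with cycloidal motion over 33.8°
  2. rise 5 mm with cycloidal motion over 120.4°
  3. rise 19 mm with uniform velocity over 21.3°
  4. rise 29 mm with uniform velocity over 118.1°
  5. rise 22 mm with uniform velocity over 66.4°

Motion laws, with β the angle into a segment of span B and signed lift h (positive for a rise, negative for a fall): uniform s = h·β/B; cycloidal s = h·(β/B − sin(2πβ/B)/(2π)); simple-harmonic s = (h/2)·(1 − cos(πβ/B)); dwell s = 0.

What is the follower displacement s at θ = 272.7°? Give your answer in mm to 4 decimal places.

seg 1 [0°–33.8°] cycloidal, h=15: full span → s += 15 → s = 15.0000
seg 2 [33.8°–154.2°] cycloidal, h=5: full span → s += 5 → s = 20.0000
seg 3 [154.2°–175.5°] uniform, h=19: full span → s += 19 → s = 39.0000
seg 4 [175.5°–293.6°] uniform, h=29: θ=272.7° here. β=97.2, B=118.1. 29·97.2/118.1 = 23.8679 → s = 62.8679

62.8679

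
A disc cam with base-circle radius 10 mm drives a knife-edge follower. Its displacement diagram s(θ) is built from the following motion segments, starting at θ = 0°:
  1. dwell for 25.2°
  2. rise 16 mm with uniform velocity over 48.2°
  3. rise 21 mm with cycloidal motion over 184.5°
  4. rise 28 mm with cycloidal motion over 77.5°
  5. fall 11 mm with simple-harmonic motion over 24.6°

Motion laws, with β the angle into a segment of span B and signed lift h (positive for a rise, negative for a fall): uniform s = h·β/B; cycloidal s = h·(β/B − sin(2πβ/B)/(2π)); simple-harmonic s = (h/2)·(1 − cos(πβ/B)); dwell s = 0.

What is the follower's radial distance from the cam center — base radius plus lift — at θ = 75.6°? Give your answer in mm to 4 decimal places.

seg 1 [0°–25.2°] dwell: s stays 0.0000
seg 2 [25.2°–73.4°] uniform, h=16: full span → s += 16 → s = 16.0000
seg 3 [73.4°–257.9°] cycloidal, h=21: θ=75.6° here. β=2.2, B=184.5. 21·(0.0119 − sin(2π·0.0119)/(2π)) = 0.0002 → s = 16.0002
radial distance = base radius + s = 10 + 16.0002 = 26.0002

26.0002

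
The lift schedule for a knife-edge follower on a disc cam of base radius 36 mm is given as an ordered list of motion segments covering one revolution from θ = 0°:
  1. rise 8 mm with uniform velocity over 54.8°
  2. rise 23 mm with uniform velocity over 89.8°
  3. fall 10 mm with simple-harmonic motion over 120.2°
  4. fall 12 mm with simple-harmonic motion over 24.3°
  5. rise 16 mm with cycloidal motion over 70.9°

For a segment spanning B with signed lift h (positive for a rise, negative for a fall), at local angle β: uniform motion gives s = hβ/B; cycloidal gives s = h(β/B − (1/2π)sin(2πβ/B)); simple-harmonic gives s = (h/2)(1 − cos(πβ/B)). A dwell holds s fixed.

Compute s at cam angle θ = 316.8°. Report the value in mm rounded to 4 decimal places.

seg 1 [0°–54.8°] uniform, h=8: full span → s += 8 → s = 8.0000
seg 2 [54.8°–144.6°] uniform, h=23: full span → s += 23 → s = 31.0000
seg 3 [144.6°–264.8°] simple-harmonic, h=-10: full span → s += -10 → s = 21.0000
seg 4 [264.8°–289.1°] simple-harmonic, h=-12: full span → s += -12 → s = 9.0000
seg 5 [289.1°–360°] cycloidal, h=16: θ=316.8° here. β=27.7, B=70.9. 16·(0.3907 − sin(2π·0.3907)/(2π)) = 4.6364 → s = 13.6364

13.6364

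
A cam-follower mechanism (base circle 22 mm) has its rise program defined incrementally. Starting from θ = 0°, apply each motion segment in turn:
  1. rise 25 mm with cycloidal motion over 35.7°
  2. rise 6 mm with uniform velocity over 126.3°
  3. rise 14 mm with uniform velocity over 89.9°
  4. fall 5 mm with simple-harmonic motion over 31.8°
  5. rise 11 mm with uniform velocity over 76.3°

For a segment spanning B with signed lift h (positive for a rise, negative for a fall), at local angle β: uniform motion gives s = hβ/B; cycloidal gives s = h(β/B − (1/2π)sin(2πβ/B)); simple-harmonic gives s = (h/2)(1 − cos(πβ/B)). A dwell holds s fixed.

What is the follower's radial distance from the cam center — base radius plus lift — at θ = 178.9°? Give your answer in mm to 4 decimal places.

seg 1 [0°–35.7°] cycloidal, h=25: full span → s += 25 → s = 25.0000
seg 2 [35.7°–162°] uniform, h=6: full span → s += 6 → s = 31.0000
seg 3 [162°–251.9°] uniform, h=14: θ=178.9° here. β=16.9, B=89.9. 14·16.9/89.9 = 2.6318 → s = 33.6318
radial distance = base radius + s = 22 + 33.6318 = 55.6318

55.6318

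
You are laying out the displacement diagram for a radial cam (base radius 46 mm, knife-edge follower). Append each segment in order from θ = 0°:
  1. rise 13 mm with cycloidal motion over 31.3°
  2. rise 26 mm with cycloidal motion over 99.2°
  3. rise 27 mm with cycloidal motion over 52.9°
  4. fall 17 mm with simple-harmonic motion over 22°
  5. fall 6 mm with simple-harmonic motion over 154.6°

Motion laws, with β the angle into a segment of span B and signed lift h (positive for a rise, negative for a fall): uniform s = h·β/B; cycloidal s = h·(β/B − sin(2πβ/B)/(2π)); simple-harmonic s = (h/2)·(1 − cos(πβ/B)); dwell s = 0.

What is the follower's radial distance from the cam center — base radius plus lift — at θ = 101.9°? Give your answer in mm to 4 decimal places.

seg 1 [0°–31.3°] cycloidal, h=13: full span → s += 13 → s = 13.0000
seg 2 [31.3°–130.5°] cycloidal, h=26: θ=101.9° here. β=70.6, B=99.2. 26·(0.7117 − sin(2π·0.7117)/(2π)) = 22.5228 → s = 35.5228
radial distance = base radius + s = 46 + 35.5228 = 81.5228

81.5228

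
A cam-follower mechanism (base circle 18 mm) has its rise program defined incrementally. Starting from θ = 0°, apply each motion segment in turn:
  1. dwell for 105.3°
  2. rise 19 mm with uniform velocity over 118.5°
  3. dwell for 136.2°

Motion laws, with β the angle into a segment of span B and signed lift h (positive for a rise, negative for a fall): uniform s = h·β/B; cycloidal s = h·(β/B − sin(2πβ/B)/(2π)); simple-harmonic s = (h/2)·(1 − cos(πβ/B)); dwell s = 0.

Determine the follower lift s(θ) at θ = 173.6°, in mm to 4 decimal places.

seg 1 [0°–105.3°] dwell: s stays 0.0000
seg 2 [105.3°–223.8°] uniform, h=19: θ=173.6° here. β=68.3, B=118.5. 19·68.3/118.5 = 10.9511 → s = 10.9511

10.9511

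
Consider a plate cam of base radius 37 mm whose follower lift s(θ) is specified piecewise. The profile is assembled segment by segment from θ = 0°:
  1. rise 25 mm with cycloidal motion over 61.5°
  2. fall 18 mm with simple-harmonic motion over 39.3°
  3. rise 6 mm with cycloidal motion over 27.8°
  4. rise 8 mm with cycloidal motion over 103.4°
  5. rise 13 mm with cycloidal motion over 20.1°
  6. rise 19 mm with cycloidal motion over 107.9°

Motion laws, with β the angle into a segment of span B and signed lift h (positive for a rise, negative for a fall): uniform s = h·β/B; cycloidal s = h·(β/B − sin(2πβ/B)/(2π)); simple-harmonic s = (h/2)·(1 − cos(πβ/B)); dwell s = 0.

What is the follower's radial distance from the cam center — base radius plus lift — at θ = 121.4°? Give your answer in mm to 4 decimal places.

seg 1 [0°–61.5°] cycloidal, h=25: full span → s += 25 → s = 25.0000
seg 2 [61.5°–100.8°] simple-harmonic, h=-18: full span → s += -18 → s = 7.0000
seg 3 [100.8°–128.6°] cycloidal, h=6: θ=121.4° here. β=20.6, B=27.8. 6·(0.7410 − sin(2π·0.7410)/(2π)) = 5.3994 → s = 12.3994
radial distance = base radius + s = 37 + 12.3994 = 49.3994

49.3994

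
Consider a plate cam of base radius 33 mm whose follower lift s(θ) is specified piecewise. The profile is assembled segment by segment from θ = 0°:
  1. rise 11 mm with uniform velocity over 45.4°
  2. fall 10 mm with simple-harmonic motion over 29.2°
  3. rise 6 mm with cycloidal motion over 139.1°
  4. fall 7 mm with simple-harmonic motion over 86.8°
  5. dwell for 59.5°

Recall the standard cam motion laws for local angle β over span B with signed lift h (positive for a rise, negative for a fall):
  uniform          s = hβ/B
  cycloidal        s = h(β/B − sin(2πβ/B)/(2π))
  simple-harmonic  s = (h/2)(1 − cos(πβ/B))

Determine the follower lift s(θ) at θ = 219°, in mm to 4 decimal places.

seg 1 [0°–45.4°] uniform, h=11: full span → s += 11 → s = 11.0000
seg 2 [45.4°–74.6°] simple-harmonic, h=-10: full span → s += -10 → s = 1.0000
seg 3 [74.6°–213.7°] cycloidal, h=6: full span → s += 6 → s = 7.0000
seg 4 [213.7°–300.5°] simple-harmonic, h=-7: θ=219° here. β=5.3, B=86.8. -7/2·(1 − cos(π·0.0611)) = -0.0642 → s = 6.9358

6.9358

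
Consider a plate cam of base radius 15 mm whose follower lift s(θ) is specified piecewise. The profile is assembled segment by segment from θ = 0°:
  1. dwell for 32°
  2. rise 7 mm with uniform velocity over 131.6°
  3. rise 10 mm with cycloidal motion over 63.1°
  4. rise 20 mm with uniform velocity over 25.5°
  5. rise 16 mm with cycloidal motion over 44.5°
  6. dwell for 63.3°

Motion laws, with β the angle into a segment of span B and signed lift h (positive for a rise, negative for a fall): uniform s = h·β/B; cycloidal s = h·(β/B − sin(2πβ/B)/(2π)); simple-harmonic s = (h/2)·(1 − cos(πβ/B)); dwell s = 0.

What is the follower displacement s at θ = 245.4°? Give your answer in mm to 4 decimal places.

seg 1 [0°–32°] dwell: s stays 0.0000
seg 2 [32°–163.6°] uniform, h=7: full span → s += 7 → s = 7.0000
seg 3 [163.6°–226.7°] cycloidal, h=10: full span → s += 10 → s = 17.0000
seg 4 [226.7°–252.2°] uniform, h=20: θ=245.4° here. β=18.7, B=25.5. 20·18.7/25.5 = 14.6667 → s = 31.6667

31.6667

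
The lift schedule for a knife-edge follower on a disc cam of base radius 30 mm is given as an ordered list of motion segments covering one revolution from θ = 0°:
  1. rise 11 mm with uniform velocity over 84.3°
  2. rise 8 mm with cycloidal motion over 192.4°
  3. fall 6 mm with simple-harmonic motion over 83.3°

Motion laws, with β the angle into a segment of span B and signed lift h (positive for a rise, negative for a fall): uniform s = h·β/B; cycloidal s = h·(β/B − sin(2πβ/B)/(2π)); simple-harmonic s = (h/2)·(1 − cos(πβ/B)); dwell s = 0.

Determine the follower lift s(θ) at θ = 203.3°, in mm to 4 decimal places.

seg 1 [0°–84.3°] uniform, h=11: full span → s += 11 → s = 11.0000
seg 2 [84.3°–276.7°] cycloidal, h=8: θ=203.3° here. β=119, B=192.4. 8·(0.6185 − sin(2π·0.6185)/(2π)) = 5.8108 → s = 16.8108

16.8108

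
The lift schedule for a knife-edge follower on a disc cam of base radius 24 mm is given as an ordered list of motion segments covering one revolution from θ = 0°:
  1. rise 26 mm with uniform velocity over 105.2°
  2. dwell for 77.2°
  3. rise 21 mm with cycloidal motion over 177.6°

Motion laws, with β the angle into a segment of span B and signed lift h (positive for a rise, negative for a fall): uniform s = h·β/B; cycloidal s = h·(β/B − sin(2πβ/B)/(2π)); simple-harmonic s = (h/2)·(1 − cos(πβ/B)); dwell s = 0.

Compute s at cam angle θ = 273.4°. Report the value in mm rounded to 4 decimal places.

seg 1 [0°–105.2°] uniform, h=26: full span → s += 26 → s = 26.0000
seg 2 [105.2°–182.4°] dwell: s stays 26.0000
seg 3 [182.4°–360°] cycloidal, h=21: θ=273.4° here. β=91, B=177.6. 21·(0.5124 − sin(2π·0.5124)/(2π)) = 11.0200 → s = 37.0200

37.0200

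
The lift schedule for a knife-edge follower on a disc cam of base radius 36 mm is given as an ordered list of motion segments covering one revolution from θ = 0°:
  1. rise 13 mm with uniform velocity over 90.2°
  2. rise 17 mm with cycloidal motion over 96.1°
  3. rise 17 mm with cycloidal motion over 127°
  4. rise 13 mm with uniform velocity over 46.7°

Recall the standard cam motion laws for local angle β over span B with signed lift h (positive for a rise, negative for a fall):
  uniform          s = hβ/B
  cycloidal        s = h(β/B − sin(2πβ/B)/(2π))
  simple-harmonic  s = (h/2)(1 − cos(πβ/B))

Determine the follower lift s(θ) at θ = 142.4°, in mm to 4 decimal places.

seg 1 [0°–90.2°] uniform, h=13: full span → s += 13 → s = 13.0000
seg 2 [90.2°–186.3°] cycloidal, h=17: θ=142.4° here. β=52.2, B=96.1. 17·(0.5432 − sin(2π·0.5432)/(2π)) = 9.9593 → s = 22.9593

22.9593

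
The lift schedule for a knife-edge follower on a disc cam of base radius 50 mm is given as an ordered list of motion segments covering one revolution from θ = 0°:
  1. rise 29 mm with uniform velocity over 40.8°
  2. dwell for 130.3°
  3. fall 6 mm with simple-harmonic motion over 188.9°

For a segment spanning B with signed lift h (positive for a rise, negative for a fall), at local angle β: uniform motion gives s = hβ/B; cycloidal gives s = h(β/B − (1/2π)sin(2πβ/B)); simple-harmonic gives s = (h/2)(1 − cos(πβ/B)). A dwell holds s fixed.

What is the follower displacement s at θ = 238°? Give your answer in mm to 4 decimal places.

seg 1 [0°–40.8°] uniform, h=29: full span → s += 29 → s = 29.0000
seg 2 [40.8°–171.1°] dwell: s stays 29.0000
seg 3 [171.1°–360°] simple-harmonic, h=-6: θ=238° here. β=66.9, B=188.9. -6/2·(1 − cos(π·0.3542)) = -1.6730 → s = 27.3270

27.3270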